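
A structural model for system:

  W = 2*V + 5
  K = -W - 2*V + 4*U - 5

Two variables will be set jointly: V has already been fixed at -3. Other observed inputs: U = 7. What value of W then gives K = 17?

W = 12

With V held at -3:
Intervening on W fixes its value directly, overriding its dependence on V.
Substituting into the K equation gives K = -W + 29.
Solve -W + 29 = 17: W = (17 - 29) / -1 = 12.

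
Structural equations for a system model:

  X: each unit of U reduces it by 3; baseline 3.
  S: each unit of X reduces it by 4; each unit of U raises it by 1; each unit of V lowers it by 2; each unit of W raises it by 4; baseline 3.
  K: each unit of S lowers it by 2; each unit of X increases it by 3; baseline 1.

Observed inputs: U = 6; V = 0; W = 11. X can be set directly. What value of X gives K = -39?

Intervening on X fixes its value directly, overriding its dependence on U.
Substituting into the S equation gives S = -4*X + 53.
Substituting into the K equation gives K = 11*X - 105.
Solve 11*X - 105 = -39: X = (-39 + 105) / 11 = 6.

X = 6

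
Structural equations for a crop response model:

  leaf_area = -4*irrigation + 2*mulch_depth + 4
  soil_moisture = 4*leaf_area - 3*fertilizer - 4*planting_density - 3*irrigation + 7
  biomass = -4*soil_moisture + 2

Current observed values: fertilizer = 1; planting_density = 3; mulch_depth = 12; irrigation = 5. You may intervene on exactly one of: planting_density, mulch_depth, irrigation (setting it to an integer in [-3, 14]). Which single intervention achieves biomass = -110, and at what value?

set irrigation = 4

Intervening on planting_density: biomass = 16*planting_density - 82. Reaching -110 requires planting_density = -7/4, not an integer.
Intervening on mulch_depth: biomass = -32*mulch_depth + 350. Reaching -110 requires mulch_depth = 115/8, not an integer.
Intervening on irrigation: with other inputs at their observed values, biomass = 76*irrigation - 414. Solving for -110 gives irrigation = 4, within [-3, 14].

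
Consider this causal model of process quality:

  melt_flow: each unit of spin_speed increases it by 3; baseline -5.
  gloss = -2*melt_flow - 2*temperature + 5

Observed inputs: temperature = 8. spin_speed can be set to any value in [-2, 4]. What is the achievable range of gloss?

Substituting into the gloss equation gives gloss = -6*spin_speed - 1.
Linear in spin_speed, so extremes are at the endpoints: spin_speed = -2 gives gloss = 11; spin_speed = 4 gives gloss = -25.

-25 to 11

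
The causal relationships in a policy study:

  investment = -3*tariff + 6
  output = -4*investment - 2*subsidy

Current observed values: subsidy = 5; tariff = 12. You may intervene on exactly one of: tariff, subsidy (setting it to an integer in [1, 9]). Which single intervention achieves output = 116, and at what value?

set subsidy = 2

Intervening on tariff: output = 12*tariff - 34. Reaching 116 requires tariff = 25/2, not an integer.
Intervening on subsidy: with other inputs at their observed values, output = -2*subsidy + 120. Solving for 116 gives subsidy = 2, within [1, 9].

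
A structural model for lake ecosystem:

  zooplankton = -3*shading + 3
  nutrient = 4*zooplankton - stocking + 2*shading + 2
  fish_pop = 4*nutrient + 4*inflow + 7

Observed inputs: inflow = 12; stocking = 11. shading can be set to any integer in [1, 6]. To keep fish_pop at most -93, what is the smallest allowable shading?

shading = 4

Substituting into the nutrient equation gives nutrient = -10*shading + 3.
fish_pop becomes -40*shading + 67.
Require -40*shading + 67 ≤ -93, so shading ≥ 4.
The smallest integer in [1, 6] satisfying this is 4.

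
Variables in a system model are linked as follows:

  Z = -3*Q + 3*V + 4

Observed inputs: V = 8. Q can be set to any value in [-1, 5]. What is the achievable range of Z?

13 to 31

Substituting into the Z equation gives Z = -3*Q + 28.
Linear in Q, so extremes are at the endpoints: Q = -1 gives Z = 31; Q = 5 gives Z = 13.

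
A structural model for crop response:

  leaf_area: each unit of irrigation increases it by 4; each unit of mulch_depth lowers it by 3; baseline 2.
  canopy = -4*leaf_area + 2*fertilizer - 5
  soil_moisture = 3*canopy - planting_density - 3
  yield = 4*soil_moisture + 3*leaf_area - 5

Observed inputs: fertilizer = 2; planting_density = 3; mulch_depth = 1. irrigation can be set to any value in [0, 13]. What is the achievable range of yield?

-2336 to 4

Substituting into the leaf_area equation gives leaf_area = 4*irrigation - 1.
Substituting into the canopy equation gives canopy = -16*irrigation + 3.
Substituting into the soil_moisture equation gives soil_moisture = -48*irrigation + 3.
This gives yield = -180*irrigation + 4.
Linear in irrigation, so extremes are at the endpoints: irrigation = 0 gives yield = 4; irrigation = 13 gives yield = -2336.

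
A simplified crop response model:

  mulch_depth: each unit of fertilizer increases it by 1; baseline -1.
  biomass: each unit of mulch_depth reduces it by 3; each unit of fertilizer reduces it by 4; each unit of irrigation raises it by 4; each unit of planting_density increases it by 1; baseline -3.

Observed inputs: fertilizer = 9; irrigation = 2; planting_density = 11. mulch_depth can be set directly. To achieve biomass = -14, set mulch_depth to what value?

Intervening on mulch_depth fixes its value directly, overriding its dependence on fertilizer.
Substituting into the biomass equation gives biomass = -3*mulch_depth - 20.
Solve -3*mulch_depth - 20 = -14: mulch_depth = (-14 + 20) / -3 = -2.

mulch_depth = -2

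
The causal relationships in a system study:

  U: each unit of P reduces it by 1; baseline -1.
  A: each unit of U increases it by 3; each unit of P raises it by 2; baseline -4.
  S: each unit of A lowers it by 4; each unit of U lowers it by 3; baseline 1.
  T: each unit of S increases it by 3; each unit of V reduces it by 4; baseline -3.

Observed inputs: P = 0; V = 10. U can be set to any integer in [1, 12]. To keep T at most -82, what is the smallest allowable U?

U = 2

Intervening on U fixes its value directly, overriding its dependence on P.
Substituting into the A equation gives A = 3*U - 4.
S becomes -15*U + 17.
So T = -45*U + 8.
Require -45*U + 8 ≤ -82, so U ≥ 2.
The smallest integer in [1, 12] satisfying this is 2.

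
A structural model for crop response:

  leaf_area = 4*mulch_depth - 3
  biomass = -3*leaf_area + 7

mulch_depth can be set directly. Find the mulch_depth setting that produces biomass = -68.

mulch_depth = 7

Substituting into the biomass equation gives biomass = -12*mulch_depth + 16.
Solve -12*mulch_depth + 16 = -68: mulch_depth = (-68 - 16) / -12 = 7.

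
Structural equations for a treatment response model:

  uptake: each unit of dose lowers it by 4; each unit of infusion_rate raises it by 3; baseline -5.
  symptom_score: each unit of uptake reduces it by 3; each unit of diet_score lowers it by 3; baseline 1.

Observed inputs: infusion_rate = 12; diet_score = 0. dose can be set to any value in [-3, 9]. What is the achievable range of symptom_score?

-128 to 16

Substituting into the uptake equation gives uptake = -4*dose + 31.
This gives symptom_score = 12*dose - 92.
Linear in dose, so extremes are at the endpoints: dose = -3 gives symptom_score = -128; dose = 9 gives symptom_score = 16.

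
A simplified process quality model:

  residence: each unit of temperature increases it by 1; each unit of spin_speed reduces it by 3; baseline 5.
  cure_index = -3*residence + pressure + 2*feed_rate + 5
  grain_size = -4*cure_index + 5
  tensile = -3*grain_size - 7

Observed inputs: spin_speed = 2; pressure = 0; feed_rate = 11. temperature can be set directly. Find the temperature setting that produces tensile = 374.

Substituting into the residence equation gives residence = temperature - 1.
cure_index becomes -3*temperature + 30.
Substituting into the grain_size equation gives grain_size = 12*temperature - 115.
So tensile = -36*temperature + 338.
Solve -36*temperature + 338 = 374: temperature = (374 - 338) / -36 = -1.

temperature = -1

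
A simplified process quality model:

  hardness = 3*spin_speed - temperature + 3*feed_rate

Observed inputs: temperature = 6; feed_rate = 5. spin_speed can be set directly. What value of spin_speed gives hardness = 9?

Substituting into the hardness equation gives hardness = 3*spin_speed + 9.
Solve 3*spin_speed + 9 = 9: spin_speed = (9 - 9) / 3 = 0.

spin_speed = 0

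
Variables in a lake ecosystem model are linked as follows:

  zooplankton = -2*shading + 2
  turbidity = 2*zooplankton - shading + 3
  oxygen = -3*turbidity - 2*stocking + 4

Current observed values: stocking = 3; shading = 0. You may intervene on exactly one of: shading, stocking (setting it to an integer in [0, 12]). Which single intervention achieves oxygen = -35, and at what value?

set stocking = 9

Intervening on shading: oxygen = 15*shading - 23. Reaching -35 requires shading = -4/5, not an integer.
Intervening on stocking: with other inputs at their observed values, oxygen = -2*stocking - 17. Solving for -35 gives stocking = 9, within [0, 12].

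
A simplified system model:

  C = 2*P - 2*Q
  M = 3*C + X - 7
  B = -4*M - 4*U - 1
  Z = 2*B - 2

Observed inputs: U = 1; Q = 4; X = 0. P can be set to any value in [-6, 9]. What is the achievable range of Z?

-196 to 524

Substituting into the C equation gives C = 2*P - 8.
M becomes 6*P - 31.
B becomes -24*P + 119.
Substituting into the Z equation gives Z = -48*P + 236.
Linear in P, so extremes are at the endpoints: P = -6 gives Z = 524; P = 9 gives Z = -196.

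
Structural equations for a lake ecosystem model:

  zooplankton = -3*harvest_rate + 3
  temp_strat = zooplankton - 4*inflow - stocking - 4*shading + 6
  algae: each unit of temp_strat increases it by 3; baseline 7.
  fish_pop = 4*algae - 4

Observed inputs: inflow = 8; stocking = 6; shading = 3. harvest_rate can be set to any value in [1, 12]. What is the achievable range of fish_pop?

-900 to -504

Substituting into the temp_strat equation gives temp_strat = -3*harvest_rate - 41.
This gives algae = -9*harvest_rate - 116.
Substituting into the fish_pop equation gives fish_pop = -36*harvest_rate - 468.
Linear in harvest_rate, so extremes are at the endpoints: harvest_rate = 1 gives fish_pop = -504; harvest_rate = 12 gives fish_pop = -900.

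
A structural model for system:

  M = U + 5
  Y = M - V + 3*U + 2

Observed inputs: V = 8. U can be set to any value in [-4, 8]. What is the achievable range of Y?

-17 to 31

Substituting into the Y equation gives Y = 4*U - 1.
Linear in U, so extremes are at the endpoints: U = -4 gives Y = -17; U = 8 gives Y = 31.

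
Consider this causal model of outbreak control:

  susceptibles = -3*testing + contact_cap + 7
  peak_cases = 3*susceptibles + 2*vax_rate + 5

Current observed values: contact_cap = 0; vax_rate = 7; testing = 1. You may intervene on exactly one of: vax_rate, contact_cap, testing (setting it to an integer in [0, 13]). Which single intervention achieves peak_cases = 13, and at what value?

set testing = 3

Intervening on vax_rate: peak_cases = 2*vax_rate + 17. Reaching 13 requires vax_rate = -2, outside [0, 13].
Intervening on contact_cap: peak_cases = 3*contact_cap + 31. Reaching 13 requires contact_cap = -6, outside [0, 13].
Intervening on testing: with other inputs at their observed values, peak_cases = -9*testing + 40. Solving for 13 gives testing = 3, within [0, 13].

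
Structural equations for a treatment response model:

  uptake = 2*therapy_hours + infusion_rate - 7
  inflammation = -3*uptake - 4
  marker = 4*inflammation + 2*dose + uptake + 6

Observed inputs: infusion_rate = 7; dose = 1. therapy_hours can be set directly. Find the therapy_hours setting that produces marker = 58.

Substituting into the uptake equation gives uptake = 2*therapy_hours.
Substituting into the inflammation equation gives inflammation = -6*therapy_hours - 4.
This gives marker = -22*therapy_hours - 8.
Solve -22*therapy_hours - 8 = 58: therapy_hours = (58 + 8) / -22 = -3.

therapy_hours = -3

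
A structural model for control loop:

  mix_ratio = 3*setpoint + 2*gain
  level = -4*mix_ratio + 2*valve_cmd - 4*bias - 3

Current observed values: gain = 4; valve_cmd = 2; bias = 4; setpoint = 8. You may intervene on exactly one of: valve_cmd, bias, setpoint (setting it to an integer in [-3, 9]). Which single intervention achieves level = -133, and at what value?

Intervening on valve_cmd: with other inputs at their observed values, level = 2*valve_cmd - 147. Solving for -133 gives valve_cmd = 7, within [-3, 9].
Intervening on bias: level = -4*bias - 127. Reaching -133 requires bias = 3/2, not an integer.
Intervening on setpoint: level = -12*setpoint - 47. Reaching -133 requires setpoint = 43/6, not an integer.

set valve_cmd = 7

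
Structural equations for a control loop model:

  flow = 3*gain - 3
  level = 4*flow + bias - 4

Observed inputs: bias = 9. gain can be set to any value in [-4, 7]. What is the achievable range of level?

-55 to 77

Substituting into the level equation gives level = 12*gain - 7.
Linear in gain, so extremes are at the endpoints: gain = -4 gives level = -55; gain = 7 gives level = 77.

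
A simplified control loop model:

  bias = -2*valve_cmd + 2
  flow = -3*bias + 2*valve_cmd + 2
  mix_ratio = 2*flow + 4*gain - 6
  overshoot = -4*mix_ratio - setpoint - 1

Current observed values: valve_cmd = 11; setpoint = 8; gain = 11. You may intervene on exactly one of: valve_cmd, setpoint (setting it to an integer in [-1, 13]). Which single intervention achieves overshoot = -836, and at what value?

set setpoint = 11

Intervening on valve_cmd: overshoot = -64*valve_cmd - 129. Reaching -836 requires valve_cmd = 707/64, not an integer.
Intervening on setpoint: with other inputs at their observed values, overshoot = -setpoint - 825. Solving for -836 gives setpoint = 11, within [-1, 13].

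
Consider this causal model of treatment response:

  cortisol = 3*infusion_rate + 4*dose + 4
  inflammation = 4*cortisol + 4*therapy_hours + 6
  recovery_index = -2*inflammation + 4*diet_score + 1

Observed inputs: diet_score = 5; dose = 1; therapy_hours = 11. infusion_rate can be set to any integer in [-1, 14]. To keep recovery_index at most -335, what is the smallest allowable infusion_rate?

infusion_rate = 8

Substituting into the cortisol equation gives cortisol = 3*infusion_rate + 8.
inflammation becomes 12*infusion_rate + 82.
Substituting into the recovery_index equation gives recovery_index = -24*infusion_rate - 143.
Require -24*infusion_rate - 143 ≤ -335, so infusion_rate ≥ 8.
The smallest integer in [-1, 14] satisfying this is 8.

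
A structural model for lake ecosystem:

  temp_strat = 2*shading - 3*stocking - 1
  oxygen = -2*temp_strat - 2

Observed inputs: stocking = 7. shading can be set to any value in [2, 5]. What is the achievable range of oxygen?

22 to 34

Substituting into the temp_strat equation gives temp_strat = 2*shading - 22.
Substituting into the oxygen equation gives oxygen = -4*shading + 42.
Linear in shading, so extremes are at the endpoints: shading = 2 gives oxygen = 34; shading = 5 gives oxygen = 22.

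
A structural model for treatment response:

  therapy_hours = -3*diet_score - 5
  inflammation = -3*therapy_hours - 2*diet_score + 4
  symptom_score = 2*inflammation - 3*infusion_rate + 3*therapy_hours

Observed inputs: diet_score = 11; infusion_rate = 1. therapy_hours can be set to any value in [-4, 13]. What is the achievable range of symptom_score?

Intervening on therapy_hours fixes its value directly, overriding its dependence on diet_score.
Substituting into the inflammation equation gives inflammation = -3*therapy_hours - 18.
symptom_score becomes -3*therapy_hours - 39.
Linear in therapy_hours, so extremes are at the endpoints: therapy_hours = -4 gives symptom_score = -27; therapy_hours = 13 gives symptom_score = -78.

-78 to -27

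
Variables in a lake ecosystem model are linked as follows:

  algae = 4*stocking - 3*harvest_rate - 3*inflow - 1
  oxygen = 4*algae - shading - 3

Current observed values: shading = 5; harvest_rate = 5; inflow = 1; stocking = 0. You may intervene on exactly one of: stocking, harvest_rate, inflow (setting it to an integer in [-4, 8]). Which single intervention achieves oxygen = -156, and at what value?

Intervening on stocking: oxygen = 16*stocking - 84. Reaching -156 requires stocking = -9/2, not an integer.
Intervening on harvest_rate: oxygen = -12*harvest_rate - 24. Reaching -156 requires harvest_rate = 11, outside [-4, 8].
Intervening on inflow: with other inputs at their observed values, oxygen = -12*inflow - 72. Solving for -156 gives inflow = 7, within [-4, 8].

set inflow = 7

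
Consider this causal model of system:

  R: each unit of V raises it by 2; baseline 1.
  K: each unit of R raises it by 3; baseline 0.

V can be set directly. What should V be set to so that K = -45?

V = -8

Substituting into the K equation gives K = 6*V + 3.
Solve 6*V + 3 = -45: V = (-45 - 3) / 6 = -8.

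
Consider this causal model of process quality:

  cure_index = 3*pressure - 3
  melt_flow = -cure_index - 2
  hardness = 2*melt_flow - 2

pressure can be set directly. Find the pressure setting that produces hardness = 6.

Substituting into the melt_flow equation gives melt_flow = -3*pressure + 1.
hardness becomes -6*pressure.
Solve -6*pressure = 6: pressure = 6 / -6 = -1.

pressure = -1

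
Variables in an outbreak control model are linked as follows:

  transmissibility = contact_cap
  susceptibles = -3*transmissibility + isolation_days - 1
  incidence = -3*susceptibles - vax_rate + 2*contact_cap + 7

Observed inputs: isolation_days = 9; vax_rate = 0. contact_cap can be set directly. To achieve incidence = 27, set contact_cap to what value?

Substituting into the susceptibles equation gives susceptibles = -3*contact_cap + 8.
incidence becomes 11*contact_cap - 17.
Solve 11*contact_cap - 17 = 27: contact_cap = (27 + 17) / 11 = 4.

contact_cap = 4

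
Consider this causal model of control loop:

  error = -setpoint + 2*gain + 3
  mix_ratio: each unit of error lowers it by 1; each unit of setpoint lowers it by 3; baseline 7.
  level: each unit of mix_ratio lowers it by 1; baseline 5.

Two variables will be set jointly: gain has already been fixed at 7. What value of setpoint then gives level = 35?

With gain held at 7:
Substituting into the error equation gives error = -setpoint + 17.
Substituting into the mix_ratio equation gives mix_ratio = -2*setpoint - 10.
So level = 2*setpoint + 15.
Solve 2*setpoint + 15 = 35: setpoint = (35 - 15) / 2 = 10.

setpoint = 10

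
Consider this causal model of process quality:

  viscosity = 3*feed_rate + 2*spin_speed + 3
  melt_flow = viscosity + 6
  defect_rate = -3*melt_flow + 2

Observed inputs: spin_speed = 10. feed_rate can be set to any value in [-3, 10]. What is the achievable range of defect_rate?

-175 to -58

Substituting into the viscosity equation gives viscosity = 3*feed_rate + 23.
Substituting into the melt_flow equation gives melt_flow = 3*feed_rate + 29.
Substituting into the defect_rate equation gives defect_rate = -9*feed_rate - 85.
Linear in feed_rate, so extremes are at the endpoints: feed_rate = -3 gives defect_rate = -58; feed_rate = 10 gives defect_rate = -175.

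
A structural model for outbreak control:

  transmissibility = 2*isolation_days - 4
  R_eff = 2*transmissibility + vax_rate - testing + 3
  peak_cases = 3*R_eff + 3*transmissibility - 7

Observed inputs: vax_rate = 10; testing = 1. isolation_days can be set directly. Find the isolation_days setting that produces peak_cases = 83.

isolation_days = 5

Substituting into the R_eff equation gives R_eff = 4*isolation_days + 4.
Substituting into the peak_cases equation gives peak_cases = 18*isolation_days - 7.
Solve 18*isolation_days - 7 = 83: isolation_days = (83 + 7) / 18 = 5.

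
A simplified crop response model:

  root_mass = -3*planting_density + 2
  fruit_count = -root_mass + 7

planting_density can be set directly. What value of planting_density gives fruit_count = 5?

Substituting into the fruit_count equation gives fruit_count = 3*planting_density + 5.
Solve 3*planting_density + 5 = 5: planting_density = (5 - 5) / 3 = 0.

planting_density = 0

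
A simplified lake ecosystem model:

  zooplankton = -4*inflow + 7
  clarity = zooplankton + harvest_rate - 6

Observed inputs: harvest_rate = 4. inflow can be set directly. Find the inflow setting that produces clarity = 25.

inflow = -5

Substituting into the clarity equation gives clarity = -4*inflow + 5.
Solve -4*inflow + 5 = 25: inflow = (25 - 5) / -4 = -5.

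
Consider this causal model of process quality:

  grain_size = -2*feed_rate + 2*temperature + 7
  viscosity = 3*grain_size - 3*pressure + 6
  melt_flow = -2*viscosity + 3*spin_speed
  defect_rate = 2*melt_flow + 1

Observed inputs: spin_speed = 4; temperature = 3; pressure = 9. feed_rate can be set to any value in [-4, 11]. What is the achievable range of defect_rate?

-143 to 217

Substituting into the grain_size equation gives grain_size = -2*feed_rate + 13.
Substituting into the viscosity equation gives viscosity = -6*feed_rate + 18.
Substituting into the melt_flow equation gives melt_flow = 12*feed_rate - 24.
defect_rate becomes 24*feed_rate - 47.
Linear in feed_rate, so extremes are at the endpoints: feed_rate = -4 gives defect_rate = -143; feed_rate = 11 gives defect_rate = 217.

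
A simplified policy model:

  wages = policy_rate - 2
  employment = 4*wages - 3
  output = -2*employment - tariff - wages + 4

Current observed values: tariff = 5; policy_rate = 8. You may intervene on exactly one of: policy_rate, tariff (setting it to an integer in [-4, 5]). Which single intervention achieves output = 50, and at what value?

Intervening on policy_rate: with other inputs at their observed values, output = -9*policy_rate + 23. Solving for 50 gives policy_rate = -3, within [-4, 5].
Intervening on tariff: output = -tariff - 44. Reaching 50 requires tariff = -94, outside [-4, 5].

set policy_rate = -3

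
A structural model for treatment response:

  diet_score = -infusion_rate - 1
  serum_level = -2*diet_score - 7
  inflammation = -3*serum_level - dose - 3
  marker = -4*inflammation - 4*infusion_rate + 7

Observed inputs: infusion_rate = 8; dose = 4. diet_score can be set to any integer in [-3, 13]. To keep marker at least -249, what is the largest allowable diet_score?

Intervening on diet_score fixes its value directly, overriding its dependence on infusion_rate.
Substituting into the inflammation equation gives inflammation = 6*diet_score + 14.
This gives marker = -24*diet_score - 81.
Require -24*diet_score - 81 ≥ -249, so diet_score ≤ 7.
The largest integer in [-3, 13] satisfying this is 7.

diet_score = 7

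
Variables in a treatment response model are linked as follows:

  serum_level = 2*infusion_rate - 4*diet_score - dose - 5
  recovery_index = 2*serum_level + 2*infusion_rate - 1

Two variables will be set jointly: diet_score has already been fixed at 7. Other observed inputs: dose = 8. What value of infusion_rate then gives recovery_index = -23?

infusion_rate = 10

With diet_score held at 7:
Substituting into the serum_level equation gives serum_level = 2*infusion_rate - 41.
Substituting into the recovery_index equation gives recovery_index = 6*infusion_rate - 83.
Solve 6*infusion_rate - 83 = -23: infusion_rate = (-23 + 83) / 6 = 10.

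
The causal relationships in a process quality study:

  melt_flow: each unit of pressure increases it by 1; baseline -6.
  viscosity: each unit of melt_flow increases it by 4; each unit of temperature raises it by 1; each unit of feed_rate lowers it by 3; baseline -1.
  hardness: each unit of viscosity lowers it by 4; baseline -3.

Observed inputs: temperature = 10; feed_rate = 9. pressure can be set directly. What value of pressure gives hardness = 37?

Substituting into the viscosity equation gives viscosity = 4*pressure - 42.
So hardness = -16*pressure + 165.
Solve -16*pressure + 165 = 37: pressure = (37 - 165) / -16 = 8.

pressure = 8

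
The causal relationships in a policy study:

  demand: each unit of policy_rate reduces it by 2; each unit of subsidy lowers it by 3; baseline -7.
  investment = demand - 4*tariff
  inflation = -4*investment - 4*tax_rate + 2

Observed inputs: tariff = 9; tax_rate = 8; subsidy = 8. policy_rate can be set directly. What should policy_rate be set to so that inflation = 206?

Substituting into the demand equation gives demand = -2*policy_rate - 31.
Substituting into the investment equation gives investment = -2*policy_rate - 67.
Substituting into the inflation equation gives inflation = 8*policy_rate + 238.
Solve 8*policy_rate + 238 = 206: policy_rate = (206 - 238) / 8 = -4.

policy_rate = -4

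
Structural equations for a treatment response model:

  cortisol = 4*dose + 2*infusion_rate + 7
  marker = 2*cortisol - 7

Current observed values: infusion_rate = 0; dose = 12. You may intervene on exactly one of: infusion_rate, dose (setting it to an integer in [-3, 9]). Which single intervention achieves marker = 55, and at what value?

set dose = 6

Intervening on infusion_rate: marker = 4*infusion_rate + 103. Reaching 55 requires infusion_rate = -12, outside [-3, 9].
Intervening on dose: with other inputs at their observed values, marker = 8*dose + 7. Solving for 55 gives dose = 6, within [-3, 9].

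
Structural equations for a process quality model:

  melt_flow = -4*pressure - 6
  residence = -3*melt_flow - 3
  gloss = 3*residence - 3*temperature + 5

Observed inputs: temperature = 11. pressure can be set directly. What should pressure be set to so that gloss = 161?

pressure = 4

Substituting into the residence equation gives residence = 12*pressure + 15.
Substituting into the gloss equation gives gloss = 36*pressure + 17.
Solve 36*pressure + 17 = 161: pressure = (161 - 17) / 36 = 4.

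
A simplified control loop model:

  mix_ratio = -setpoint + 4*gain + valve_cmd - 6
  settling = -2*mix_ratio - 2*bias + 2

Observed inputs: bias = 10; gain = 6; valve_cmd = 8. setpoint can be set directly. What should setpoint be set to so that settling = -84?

Substituting into the mix_ratio equation gives mix_ratio = -setpoint + 26.
settling becomes 2*setpoint - 70.
Solve 2*setpoint - 70 = -84: setpoint = (-84 + 70) / 2 = -7.

setpoint = -7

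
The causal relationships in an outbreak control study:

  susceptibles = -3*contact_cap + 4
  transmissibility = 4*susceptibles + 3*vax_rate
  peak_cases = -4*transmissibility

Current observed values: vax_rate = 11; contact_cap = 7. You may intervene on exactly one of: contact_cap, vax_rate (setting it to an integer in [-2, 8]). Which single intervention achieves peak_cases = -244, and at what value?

set contact_cap = -1

Intervening on contact_cap: with other inputs at their observed values, peak_cases = 48*contact_cap - 196. Solving for -244 gives contact_cap = -1, within [-2, 8].
Intervening on vax_rate: peak_cases = -12*vax_rate + 272. Reaching -244 requires vax_rate = 43, outside [-2, 8].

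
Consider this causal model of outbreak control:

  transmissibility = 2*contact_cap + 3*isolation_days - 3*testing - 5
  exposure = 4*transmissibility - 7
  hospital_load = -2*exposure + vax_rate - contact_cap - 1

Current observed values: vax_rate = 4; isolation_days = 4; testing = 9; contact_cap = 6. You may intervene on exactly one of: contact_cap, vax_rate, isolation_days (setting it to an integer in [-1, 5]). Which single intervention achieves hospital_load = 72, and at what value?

Intervening on contact_cap: hospital_load = -17*contact_cap + 177. Reaching 72 requires contact_cap = 105/17, not an integer.
Intervening on vax_rate: with other inputs at their observed values, hospital_load = vax_rate + 71. Solving for 72 gives vax_rate = 1, within [-1, 5].
Intervening on isolation_days: hospital_load = -24*isolation_days + 171. Reaching 72 requires isolation_days = 33/8, not an integer.

set vax_rate = 1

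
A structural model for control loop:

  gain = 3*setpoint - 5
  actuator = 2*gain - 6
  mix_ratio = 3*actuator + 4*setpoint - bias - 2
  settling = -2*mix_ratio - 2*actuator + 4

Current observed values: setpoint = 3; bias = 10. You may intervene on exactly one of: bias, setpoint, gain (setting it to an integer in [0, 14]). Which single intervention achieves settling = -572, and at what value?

set setpoint = 13

Intervening on bias: settling = 2*bias - 32. Reaching -572 requires bias = -270, outside [0, 14].
Intervening on setpoint: with other inputs at their observed values, settling = -56*setpoint + 156. Solving for -572 gives setpoint = 13, within [0, 14].
Intervening on gain: settling = -16*gain + 52. Reaching -572 requires gain = 39, outside [0, 14].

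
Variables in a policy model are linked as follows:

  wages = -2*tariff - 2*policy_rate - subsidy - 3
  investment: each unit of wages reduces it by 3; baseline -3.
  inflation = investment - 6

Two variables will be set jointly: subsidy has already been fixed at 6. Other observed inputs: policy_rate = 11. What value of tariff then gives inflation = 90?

With subsidy held at 6:
Substituting into the wages equation gives wages = -2*tariff - 31.
investment becomes 6*tariff + 90.
Substituting into the inflation equation gives inflation = 6*tariff + 84.
Solve 6*tariff + 84 = 90: tariff = (90 - 84) / 6 = 1.

tariff = 1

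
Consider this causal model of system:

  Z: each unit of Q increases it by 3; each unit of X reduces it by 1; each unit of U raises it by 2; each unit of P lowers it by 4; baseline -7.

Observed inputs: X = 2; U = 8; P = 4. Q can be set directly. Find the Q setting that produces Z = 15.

Substituting into the Z equation gives Z = 3*Q - 9.
Solve 3*Q - 9 = 15: Q = (15 + 9) / 3 = 8.

Q = 8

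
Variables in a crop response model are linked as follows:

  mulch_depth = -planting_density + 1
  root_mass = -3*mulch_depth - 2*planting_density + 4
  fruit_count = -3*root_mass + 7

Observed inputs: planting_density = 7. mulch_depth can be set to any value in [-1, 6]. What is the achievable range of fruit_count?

Intervening on mulch_depth fixes its value directly, overriding its dependence on planting_density.
Substituting into the root_mass equation gives root_mass = -3*mulch_depth - 10.
Substituting into the fruit_count equation gives fruit_count = 9*mulch_depth + 37.
Linear in mulch_depth, so extremes are at the endpoints: mulch_depth = -1 gives fruit_count = 28; mulch_depth = 6 gives fruit_count = 91.

28 to 91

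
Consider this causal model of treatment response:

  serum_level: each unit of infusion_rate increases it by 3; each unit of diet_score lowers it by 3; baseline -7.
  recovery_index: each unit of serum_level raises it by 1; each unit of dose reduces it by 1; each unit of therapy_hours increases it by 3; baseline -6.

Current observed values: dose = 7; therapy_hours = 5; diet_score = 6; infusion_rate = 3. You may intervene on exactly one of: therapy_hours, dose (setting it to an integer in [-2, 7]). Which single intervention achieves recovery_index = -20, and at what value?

set therapy_hours = 3

Intervening on therapy_hours: with other inputs at their observed values, recovery_index = 3*therapy_hours - 29. Solving for -20 gives therapy_hours = 3, within [-2, 7].
Intervening on dose: recovery_index = -dose - 7. Reaching -20 requires dose = 13, outside [-2, 7].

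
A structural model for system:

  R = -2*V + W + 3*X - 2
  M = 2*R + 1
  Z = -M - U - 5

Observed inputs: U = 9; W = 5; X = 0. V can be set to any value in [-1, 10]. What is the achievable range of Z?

-25 to 19

Substituting into the R equation gives R = -2*V + 3.
M becomes -4*V + 7.
So Z = 4*V - 21.
Linear in V, so extremes are at the endpoints: V = -1 gives Z = -25; V = 10 gives Z = 19.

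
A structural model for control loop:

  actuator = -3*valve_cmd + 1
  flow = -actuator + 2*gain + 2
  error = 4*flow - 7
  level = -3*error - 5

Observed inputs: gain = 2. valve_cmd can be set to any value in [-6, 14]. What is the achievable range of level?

-548 to 172

Substituting into the flow equation gives flow = 3*valve_cmd + 5.
This gives error = 12*valve_cmd + 13.
So level = -36*valve_cmd - 44.
Linear in valve_cmd, so extremes are at the endpoints: valve_cmd = -6 gives level = 172; valve_cmd = 14 gives level = -548.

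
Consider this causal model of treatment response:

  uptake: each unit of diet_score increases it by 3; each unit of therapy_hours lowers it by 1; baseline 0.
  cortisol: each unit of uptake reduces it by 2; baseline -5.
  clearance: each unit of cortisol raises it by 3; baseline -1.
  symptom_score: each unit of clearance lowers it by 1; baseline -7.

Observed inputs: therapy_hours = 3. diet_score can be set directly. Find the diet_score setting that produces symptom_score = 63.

diet_score = 4

Substituting into the uptake equation gives uptake = 3*diet_score - 3.
This gives cortisol = -6*diet_score + 1.
clearance becomes -18*diet_score + 2.
This gives symptom_score = 18*diet_score - 9.
Solve 18*diet_score - 9 = 63: diet_score = (63 + 9) / 18 = 4.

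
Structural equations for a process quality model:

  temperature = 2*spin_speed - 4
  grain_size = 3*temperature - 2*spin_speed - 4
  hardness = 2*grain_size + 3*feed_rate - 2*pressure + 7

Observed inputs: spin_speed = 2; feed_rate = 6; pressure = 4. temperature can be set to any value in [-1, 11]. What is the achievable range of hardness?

Intervening on temperature fixes its value directly, overriding its dependence on spin_speed.
Substituting into the grain_size equation gives grain_size = 3*temperature - 8.
This gives hardness = 6*temperature + 1.
Linear in temperature, so extremes are at the endpoints: temperature = -1 gives hardness = -5; temperature = 11 gives hardness = 67.

-5 to 67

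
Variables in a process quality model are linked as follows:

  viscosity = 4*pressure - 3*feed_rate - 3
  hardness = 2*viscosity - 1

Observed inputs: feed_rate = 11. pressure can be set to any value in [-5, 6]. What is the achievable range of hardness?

-113 to -25

Substituting into the viscosity equation gives viscosity = 4*pressure - 36.
hardness becomes 8*pressure - 73.
Linear in pressure, so extremes are at the endpoints: pressure = -5 gives hardness = -113; pressure = 6 gives hardness = -25.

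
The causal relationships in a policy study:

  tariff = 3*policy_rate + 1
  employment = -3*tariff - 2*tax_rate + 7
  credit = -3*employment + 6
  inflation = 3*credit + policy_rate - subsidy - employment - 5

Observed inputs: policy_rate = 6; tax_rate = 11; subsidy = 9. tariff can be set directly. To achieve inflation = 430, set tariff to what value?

Intervening on tariff fixes its value directly, overriding its dependence on policy_rate.
Substituting into the employment equation gives employment = -3*tariff - 15.
This gives credit = 9*tariff + 51.
So inflation = 30*tariff + 160.
Solve 30*tariff + 160 = 430: tariff = (430 - 160) / 30 = 9.

tariff = 9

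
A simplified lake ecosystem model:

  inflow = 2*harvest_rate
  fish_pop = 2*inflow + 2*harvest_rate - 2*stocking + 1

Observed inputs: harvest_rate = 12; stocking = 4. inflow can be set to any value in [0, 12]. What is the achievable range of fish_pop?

Intervening on inflow fixes its value directly, overriding its dependence on harvest_rate.
Substituting into the fish_pop equation gives fish_pop = 2*inflow + 17.
Linear in inflow, so extremes are at the endpoints: inflow = 0 gives fish_pop = 17; inflow = 12 gives fish_pop = 41.

17 to 41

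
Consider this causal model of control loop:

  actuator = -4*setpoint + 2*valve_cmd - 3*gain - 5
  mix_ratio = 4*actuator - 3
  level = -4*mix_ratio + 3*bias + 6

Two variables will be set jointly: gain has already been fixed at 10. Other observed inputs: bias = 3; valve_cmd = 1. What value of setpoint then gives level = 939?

setpoint = 6

With gain held at 10:
Substituting into the actuator equation gives actuator = -4*setpoint - 33.
This gives mix_ratio = -16*setpoint - 135.
So level = 64*setpoint + 555.
Solve 64*setpoint + 555 = 939: setpoint = (939 - 555) / 64 = 6.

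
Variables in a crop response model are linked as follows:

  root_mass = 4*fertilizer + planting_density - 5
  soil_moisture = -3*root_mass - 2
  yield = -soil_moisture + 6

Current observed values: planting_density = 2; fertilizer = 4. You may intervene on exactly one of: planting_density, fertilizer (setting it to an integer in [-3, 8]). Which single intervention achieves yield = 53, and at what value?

Intervening on planting_density: with other inputs at their observed values, yield = 3*planting_density + 41. Solving for 53 gives planting_density = 4, within [-3, 8].
Intervening on fertilizer: yield = 12*fertilizer - 1. Reaching 53 requires fertilizer = 9/2, not an integer.

set planting_density = 4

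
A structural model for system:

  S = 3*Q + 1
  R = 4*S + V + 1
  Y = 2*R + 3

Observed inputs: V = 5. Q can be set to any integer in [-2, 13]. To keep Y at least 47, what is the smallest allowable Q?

Q = 1

Substituting into the R equation gives R = 12*Q + 10.
Substituting into the Y equation gives Y = 24*Q + 23.
Require 24*Q + 23 ≥ 47, so Q ≥ 1.
The smallest integer in [-2, 13] satisfying this is 1.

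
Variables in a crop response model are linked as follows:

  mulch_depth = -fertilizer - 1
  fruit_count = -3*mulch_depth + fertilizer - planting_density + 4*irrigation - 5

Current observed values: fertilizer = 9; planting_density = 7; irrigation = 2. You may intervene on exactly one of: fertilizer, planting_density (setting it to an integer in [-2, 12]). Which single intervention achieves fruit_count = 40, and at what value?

set planting_density = 2

Intervening on fertilizer: fruit_count = 4*fertilizer - 1. Reaching 40 requires fertilizer = 41/4, not an integer.
Intervening on planting_density: with other inputs at their observed values, fruit_count = -planting_density + 42. Solving for 40 gives planting_density = 2, within [-2, 12].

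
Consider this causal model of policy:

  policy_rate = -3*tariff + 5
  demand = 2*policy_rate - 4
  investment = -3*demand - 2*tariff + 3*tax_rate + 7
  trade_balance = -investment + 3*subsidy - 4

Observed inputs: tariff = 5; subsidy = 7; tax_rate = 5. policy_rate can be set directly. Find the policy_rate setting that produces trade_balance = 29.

policy_rate = 6

Intervening on policy_rate fixes its value directly, overriding its dependence on tariff.
Substituting into the investment equation gives investment = -6*policy_rate + 24.
Substituting into the trade_balance equation gives trade_balance = 6*policy_rate - 7.
Solve 6*policy_rate - 7 = 29: policy_rate = (29 + 7) / 6 = 6.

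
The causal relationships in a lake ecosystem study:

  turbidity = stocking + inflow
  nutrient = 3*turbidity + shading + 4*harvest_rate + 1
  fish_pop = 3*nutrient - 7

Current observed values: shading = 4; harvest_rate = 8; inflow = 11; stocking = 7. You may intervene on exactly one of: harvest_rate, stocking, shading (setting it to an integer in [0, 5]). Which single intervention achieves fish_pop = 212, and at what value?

Intervening on harvest_rate: fish_pop = 12*harvest_rate + 170. Reaching 212 requires harvest_rate = 7/2, not an integer.
Intervening on stocking: with other inputs at their observed values, fish_pop = 9*stocking + 203. Solving for 212 gives stocking = 1, within [0, 5].
Intervening on shading: fish_pop = 3*shading + 254. Reaching 212 requires shading = -14, outside [0, 5].

set stocking = 1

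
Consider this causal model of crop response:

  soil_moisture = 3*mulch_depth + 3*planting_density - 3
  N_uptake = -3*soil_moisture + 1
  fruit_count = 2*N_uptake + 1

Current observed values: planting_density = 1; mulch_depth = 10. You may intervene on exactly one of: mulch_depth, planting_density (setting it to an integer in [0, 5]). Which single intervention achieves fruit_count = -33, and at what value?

Intervening on mulch_depth: with other inputs at their observed values, fruit_count = -18*mulch_depth + 3. Solving for -33 gives mulch_depth = 2, within [0, 5].
Intervening on planting_density: fruit_count = -18*planting_density - 159. Reaching -33 requires planting_density = -7, outside [0, 5].

set mulch_depth = 2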